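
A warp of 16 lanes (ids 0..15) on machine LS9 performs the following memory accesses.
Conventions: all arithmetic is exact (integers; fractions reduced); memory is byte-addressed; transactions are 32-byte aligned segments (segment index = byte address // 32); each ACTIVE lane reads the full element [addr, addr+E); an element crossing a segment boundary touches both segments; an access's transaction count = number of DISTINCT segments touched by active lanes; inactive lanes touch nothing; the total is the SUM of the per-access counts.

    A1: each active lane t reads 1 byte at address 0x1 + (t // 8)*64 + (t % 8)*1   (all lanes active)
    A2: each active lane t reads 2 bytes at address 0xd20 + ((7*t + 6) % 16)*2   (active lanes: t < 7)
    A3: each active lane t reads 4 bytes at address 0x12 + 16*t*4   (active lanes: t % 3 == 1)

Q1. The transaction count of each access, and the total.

A1: 2 transactions
A2: 1 transaction
A3: 5 transactions

Answer: 2,1,5; total 8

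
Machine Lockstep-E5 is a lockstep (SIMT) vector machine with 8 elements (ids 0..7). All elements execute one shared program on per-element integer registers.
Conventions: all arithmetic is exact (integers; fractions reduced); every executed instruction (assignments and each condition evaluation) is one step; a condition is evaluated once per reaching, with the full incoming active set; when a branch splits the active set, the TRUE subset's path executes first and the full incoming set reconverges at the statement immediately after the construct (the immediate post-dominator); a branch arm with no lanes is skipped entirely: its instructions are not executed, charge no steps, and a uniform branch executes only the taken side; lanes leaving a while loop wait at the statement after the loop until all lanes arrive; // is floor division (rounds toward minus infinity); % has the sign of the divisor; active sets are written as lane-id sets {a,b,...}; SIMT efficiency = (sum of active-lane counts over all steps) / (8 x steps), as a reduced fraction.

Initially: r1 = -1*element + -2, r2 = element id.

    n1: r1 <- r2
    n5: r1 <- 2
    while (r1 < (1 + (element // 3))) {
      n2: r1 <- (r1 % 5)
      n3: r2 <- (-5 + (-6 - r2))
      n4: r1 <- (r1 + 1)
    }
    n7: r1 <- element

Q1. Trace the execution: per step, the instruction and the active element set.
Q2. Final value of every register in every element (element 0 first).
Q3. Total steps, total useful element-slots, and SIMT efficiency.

step 0: r1 <- r2                     {0,1,2,3,4,5,6,7}
step 1: r1 <- 2                      {0,1,2,3,4,5,6,7}
step 2: eval (r1 < (1 + (element // 3))) {0,1,2,3,4,5,6,7}
step 3: r1 <- (r1 % 5)               {6,7}
step 4: r2 <- (-5 + (-6 - r2))       {6,7}
step 5: r1 <- (r1 + 1)               {6,7}
step 6: eval (r1 < (1 + (element // 3))) {6,7}
step 7: r1 <- element                {0,1,2,3,4,5,6,7}

Answer: 8 steps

r1: 0,1,2,3,4,5,6,7
r2: 0,1,2,3,4,5,-17,-18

steps = 8; useful = 40; efficiency = 40/64 = 5/8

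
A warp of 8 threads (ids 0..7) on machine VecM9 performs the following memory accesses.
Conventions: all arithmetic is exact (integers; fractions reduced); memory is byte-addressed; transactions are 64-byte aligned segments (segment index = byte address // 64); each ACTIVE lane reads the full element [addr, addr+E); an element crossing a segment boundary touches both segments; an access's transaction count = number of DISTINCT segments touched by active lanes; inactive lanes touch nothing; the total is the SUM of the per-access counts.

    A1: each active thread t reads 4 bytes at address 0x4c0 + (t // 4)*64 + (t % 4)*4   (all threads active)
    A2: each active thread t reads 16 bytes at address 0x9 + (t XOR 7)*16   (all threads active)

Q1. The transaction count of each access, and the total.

A1: 2 transactions
A2: 3 transactions

Answer: 2,3; total 5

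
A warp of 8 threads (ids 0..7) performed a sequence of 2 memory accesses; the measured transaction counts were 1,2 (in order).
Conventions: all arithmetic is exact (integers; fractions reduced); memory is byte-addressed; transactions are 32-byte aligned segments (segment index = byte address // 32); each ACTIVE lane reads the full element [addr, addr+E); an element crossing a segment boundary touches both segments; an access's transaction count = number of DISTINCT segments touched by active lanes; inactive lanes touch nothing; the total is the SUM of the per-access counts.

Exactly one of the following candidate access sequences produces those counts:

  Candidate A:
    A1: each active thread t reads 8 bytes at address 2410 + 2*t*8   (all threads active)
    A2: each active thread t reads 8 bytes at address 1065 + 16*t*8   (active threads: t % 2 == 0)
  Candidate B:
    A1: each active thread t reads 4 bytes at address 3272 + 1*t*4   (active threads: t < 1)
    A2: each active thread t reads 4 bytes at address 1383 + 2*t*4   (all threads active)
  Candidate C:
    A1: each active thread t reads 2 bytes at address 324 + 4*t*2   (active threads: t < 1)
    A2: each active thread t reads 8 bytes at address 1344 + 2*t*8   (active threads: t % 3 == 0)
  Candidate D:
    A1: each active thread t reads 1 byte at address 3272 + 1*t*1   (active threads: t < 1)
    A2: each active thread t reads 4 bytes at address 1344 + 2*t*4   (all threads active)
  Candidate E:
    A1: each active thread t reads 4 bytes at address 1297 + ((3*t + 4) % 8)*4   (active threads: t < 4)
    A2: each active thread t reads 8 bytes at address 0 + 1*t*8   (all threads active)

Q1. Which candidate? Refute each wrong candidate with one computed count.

A: A1 gives 5 transactions, not 1
B: A2 gives 3 transactions, not 2
C: A2 gives 3 transactions, not 2
E: A1 gives 2 transactions, not 1
D: all counts match (1,2)

Answer: D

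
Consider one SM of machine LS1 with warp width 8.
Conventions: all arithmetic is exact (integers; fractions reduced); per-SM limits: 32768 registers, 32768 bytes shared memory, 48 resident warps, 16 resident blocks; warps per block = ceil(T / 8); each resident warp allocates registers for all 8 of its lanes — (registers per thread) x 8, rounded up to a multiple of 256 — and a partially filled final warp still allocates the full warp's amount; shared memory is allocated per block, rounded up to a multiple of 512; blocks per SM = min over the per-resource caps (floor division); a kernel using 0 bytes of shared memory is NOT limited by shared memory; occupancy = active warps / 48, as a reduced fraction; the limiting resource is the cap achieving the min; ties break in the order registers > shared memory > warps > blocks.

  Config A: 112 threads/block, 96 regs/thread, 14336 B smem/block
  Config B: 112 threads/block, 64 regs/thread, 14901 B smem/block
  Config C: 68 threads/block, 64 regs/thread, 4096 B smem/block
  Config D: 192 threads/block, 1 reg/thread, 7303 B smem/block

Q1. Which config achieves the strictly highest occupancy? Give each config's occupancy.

occupancies: A 7/12, B 7/12, C 15/16, D 1

Answer: D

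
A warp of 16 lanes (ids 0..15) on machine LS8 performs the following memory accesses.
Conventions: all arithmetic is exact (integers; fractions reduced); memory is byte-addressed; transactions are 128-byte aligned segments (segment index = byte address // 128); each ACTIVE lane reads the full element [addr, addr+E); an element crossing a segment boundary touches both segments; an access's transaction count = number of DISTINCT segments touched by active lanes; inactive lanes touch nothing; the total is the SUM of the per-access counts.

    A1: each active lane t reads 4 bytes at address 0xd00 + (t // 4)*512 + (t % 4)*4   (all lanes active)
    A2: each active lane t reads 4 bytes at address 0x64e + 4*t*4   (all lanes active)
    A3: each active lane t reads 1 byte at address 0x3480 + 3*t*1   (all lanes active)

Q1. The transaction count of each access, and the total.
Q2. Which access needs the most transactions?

A1: 4 transactions
A2: 3 transactions
A3: 1 transaction

Answer: 4,3,1; total 8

Answer: A1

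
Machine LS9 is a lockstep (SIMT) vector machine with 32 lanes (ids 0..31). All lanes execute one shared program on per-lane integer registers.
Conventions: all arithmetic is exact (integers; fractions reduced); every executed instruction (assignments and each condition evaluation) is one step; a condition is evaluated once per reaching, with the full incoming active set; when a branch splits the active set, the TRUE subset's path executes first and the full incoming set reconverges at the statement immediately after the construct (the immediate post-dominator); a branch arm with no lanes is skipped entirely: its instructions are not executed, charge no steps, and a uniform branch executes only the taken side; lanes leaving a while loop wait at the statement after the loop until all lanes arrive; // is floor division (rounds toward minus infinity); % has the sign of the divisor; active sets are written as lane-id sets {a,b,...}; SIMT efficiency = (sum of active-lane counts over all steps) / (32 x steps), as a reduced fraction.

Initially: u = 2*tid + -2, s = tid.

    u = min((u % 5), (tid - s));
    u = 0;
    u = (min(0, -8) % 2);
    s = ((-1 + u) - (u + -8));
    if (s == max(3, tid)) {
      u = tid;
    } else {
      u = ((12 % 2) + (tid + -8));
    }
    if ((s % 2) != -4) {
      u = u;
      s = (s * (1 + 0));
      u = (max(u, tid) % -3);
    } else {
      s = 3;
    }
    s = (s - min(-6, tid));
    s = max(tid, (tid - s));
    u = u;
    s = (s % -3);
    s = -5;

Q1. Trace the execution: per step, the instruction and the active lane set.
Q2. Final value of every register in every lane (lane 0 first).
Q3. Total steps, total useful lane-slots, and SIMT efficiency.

step 0: u <- min((u % 5), (tid - s)) {0,1,2,3,4,5,6,7,8,9,10,11,12,13,14,15,16,17,18,19,20,21,22,23,24,25,26,27,28,29,30,31}
step 1: u <- 0                       {0,1,2,3,4,5,6,7,8,9,10,11,12,13,14,15,16,17,18,19,20,21,22,23,24,25,26,27,28,29,30,31}
step 2: u <- (min(0, -8) % 2)        {0,1,2,3,4,5,6,7,8,9,10,11,12,13,14,15,16,17,18,19,20,21,22,23,24,25,26,27,28,29,30,31}
step 3: s <- ((-1 + u) - (u + -8))   {0,1,2,3,4,5,6,7,8,9,10,11,12,13,14,15,16,17,18,19,20,21,22,23,24,25,26,27,28,29,30,31}
step 4: eval (s == max(3, tid))      {0,1,2,3,4,5,6,7,8,9,10,11,12,13,14,15,16,17,18,19,20,21,22,23,24,25,26,27,28,29,30,31}
step 5: u <- tid                     {7}
step 6: u <- ((12 % 2) + (tid + -8)) {0,1,2,3,4,5,6,8,9,10,11,12,13,14,15,16,17,18,19,20,21,22,23,24,25,26,27,28,29,30,31}
step 7: eval ((s % 2) != -4)         {0,1,2,3,4,5,6,7,8,9,10,11,12,13,14,15,16,17,18,19,20,21,22,23,24,25,26,27,28,29,30,31}
step 8: u <- u                       {0,1,2,3,4,5,6,7,8,9,10,11,12,13,14,15,16,17,18,19,20,21,22,23,24,25,26,27,28,29,30,31}
step 9: s <- (s * (1 + 0))           {0,1,2,3,4,5,6,7,8,9,10,11,12,13,14,15,16,17,18,19,20,21,22,23,24,25,26,27,28,29,30,31}
step 10: u <- (max(u, tid) % -3)      {0,1,2,3,4,5,6,7,8,9,10,11,12,13,14,15,16,17,18,19,20,21,22,23,24,25,26,27,28,29,30,31}
step 11: s <- (s - min(-6, tid))      {0,1,2,3,4,5,6,7,8,9,10,11,12,13,14,15,16,17,18,19,20,21,22,23,24,25,26,27,28,29,30,31}
step 12: s <- max(tid, (tid - s))     {0,1,2,3,4,5,6,7,8,9,10,11,12,13,14,15,16,17,18,19,20,21,22,23,24,25,26,27,28,29,30,31}
step 13: u <- u                       {0,1,2,3,4,5,6,7,8,9,10,11,12,13,14,15,16,17,18,19,20,21,22,23,24,25,26,27,28,29,30,31}
step 14: s <- (s % -3)                {0,1,2,3,4,5,6,7,8,9,10,11,12,13,14,15,16,17,18,19,20,21,22,23,24,25,26,27,28,29,30,31}
step 15: s <- -5                      {0,1,2,3,4,5,6,7,8,9,10,11,12,13,14,15,16,17,18,19,20,21,22,23,24,25,26,27,28,29,30,31}

Answer: 16 steps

u: 0,-2,-1,0,-2,-1,0,-2,-1,0,-2,-1,0,-2,-1,0,-2,-1,0,-2,-1,0,-2,-1,0,-2,-1,0,-2,-1,0,-2
s: -5,-5,-5,-5,-5,-5,-5,-5,-5,-5,-5,-5,-5,-5,-5,-5,-5,-5,-5,-5,-5,-5,-5,-5,-5,-5,-5,-5,-5,-5,-5,-5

steps = 16; useful = 480; efficiency = 480/512 = 15/16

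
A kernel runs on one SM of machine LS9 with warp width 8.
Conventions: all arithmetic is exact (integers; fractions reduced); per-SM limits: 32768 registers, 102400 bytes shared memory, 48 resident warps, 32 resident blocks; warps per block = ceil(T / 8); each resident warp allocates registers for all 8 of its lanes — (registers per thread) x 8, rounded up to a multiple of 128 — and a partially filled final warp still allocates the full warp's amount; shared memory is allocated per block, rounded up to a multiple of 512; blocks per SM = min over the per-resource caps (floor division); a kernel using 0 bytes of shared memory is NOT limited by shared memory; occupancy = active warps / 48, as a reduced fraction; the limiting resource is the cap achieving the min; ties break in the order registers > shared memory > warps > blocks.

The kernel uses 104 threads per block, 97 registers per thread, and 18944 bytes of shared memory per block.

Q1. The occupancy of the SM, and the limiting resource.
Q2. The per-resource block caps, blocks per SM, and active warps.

Answer: occupancy 13/24, limited by registers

registers: 2 blocks
shared memory: 5 blocks
warps: 3 blocks
blocks: 32 blocks

Answer: 2 blocks, 26 active warps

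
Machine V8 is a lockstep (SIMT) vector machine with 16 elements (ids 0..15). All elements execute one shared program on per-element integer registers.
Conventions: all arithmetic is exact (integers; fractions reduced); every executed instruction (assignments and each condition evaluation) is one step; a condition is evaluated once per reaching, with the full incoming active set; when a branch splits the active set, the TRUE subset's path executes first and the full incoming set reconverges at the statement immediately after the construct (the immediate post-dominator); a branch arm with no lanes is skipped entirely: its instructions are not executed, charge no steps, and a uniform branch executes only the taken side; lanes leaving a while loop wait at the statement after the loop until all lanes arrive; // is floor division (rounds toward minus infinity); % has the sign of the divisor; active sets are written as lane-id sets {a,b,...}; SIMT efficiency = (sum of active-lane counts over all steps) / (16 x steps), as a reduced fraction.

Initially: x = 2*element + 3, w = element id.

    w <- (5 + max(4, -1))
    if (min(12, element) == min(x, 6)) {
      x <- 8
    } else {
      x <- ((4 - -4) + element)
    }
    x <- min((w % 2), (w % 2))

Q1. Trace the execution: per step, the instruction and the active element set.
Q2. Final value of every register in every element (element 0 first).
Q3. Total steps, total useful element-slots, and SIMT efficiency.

step 0: w <- (5 + max(4, -1))        {0,1,2,3,4,5,6,7,8,9,10,11,12,13,14,15}
step 1: eval (min(12, element) == min(x, 6)) {0,1,2,3,4,5,6,7,8,9,10,11,12,13,14,15}
step 2: x <- 8                       {6}
step 3: x <- ((4 - -4) + element)    {0,1,2,3,4,5,7,8,9,10,11,12,13,14,15}
step 4: x <- min((w % 2), (w % 2))   {0,1,2,3,4,5,6,7,8,9,10,11,12,13,14,15}

Answer: 5 steps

x: 1,1,1,1,1,1,1,1,1,1,1,1,1,1,1,1
w: 9,9,9,9,9,9,9,9,9,9,9,9,9,9,9,9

steps = 5; useful = 64; efficiency = 64/80 = 4/5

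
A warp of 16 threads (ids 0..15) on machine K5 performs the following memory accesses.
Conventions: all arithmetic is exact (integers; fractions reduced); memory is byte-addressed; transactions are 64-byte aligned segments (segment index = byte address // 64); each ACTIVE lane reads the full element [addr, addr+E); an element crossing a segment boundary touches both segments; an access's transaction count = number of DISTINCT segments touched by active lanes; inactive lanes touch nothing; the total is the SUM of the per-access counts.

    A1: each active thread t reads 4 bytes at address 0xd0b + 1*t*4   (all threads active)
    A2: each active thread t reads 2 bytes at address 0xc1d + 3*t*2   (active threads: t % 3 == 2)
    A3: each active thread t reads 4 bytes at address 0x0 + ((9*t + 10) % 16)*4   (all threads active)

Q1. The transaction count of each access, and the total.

A1: 2 transactions
A2: 2 transactions
A3: 1 transaction

Answer: 2,2,1; total 5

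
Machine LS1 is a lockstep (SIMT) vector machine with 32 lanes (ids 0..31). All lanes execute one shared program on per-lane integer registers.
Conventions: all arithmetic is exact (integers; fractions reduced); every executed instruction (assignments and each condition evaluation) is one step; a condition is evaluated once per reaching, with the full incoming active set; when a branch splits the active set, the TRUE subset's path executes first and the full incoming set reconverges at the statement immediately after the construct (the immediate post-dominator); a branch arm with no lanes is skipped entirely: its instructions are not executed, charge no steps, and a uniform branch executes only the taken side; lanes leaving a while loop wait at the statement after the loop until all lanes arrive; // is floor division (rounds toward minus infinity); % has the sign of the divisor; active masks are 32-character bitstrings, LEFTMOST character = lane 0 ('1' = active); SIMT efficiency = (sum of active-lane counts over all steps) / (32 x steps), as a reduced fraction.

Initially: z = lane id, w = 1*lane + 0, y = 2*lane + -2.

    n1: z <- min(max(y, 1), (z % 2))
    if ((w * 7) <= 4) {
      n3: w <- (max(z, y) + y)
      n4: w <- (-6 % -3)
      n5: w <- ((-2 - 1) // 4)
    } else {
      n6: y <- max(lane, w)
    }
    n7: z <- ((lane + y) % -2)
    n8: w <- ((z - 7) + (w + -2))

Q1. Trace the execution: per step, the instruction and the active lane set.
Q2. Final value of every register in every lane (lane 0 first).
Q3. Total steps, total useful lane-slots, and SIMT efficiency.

step 0: z <- min(max(y, 1), (z % 2)) 11111111111111111111111111111111
step 1: eval ((w * 7) <= 4)          11111111111111111111111111111111
step 2: w <- (max(z, y) + y)         10000000000000000000000000000000
step 3: w <- (-6 % -3)               10000000000000000000000000000000
step 4: w <- ((-2 - 1) // 4)         10000000000000000000000000000000
step 5: y <- max(lane, w)            01111111111111111111111111111111
step 6: z <- ((lane + y) % -2)       11111111111111111111111111111111
step 7: w <- ((z - 7) + (w + -2))    11111111111111111111111111111111

Answer: 8 steps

z: 0,0,0,0,0,0,0,0,0,0,0,0,0,0,0,0,0,0,0,0,0,0,0,0,0,0,0,0,0,0,0,0
w: -10,-8,-7,-6,-5,-4,-3,-2,-1,0,1,2,3,4,5,6,7,8,9,10,11,12,13,14,15,16,17,18,19,20,21,22
y: -2,1,2,3,4,5,6,7,8,9,10,11,12,13,14,15,16,17,18,19,20,21,22,23,24,25,26,27,28,29,30,31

steps = 8; useful = 162; efficiency = 162/256 = 81/128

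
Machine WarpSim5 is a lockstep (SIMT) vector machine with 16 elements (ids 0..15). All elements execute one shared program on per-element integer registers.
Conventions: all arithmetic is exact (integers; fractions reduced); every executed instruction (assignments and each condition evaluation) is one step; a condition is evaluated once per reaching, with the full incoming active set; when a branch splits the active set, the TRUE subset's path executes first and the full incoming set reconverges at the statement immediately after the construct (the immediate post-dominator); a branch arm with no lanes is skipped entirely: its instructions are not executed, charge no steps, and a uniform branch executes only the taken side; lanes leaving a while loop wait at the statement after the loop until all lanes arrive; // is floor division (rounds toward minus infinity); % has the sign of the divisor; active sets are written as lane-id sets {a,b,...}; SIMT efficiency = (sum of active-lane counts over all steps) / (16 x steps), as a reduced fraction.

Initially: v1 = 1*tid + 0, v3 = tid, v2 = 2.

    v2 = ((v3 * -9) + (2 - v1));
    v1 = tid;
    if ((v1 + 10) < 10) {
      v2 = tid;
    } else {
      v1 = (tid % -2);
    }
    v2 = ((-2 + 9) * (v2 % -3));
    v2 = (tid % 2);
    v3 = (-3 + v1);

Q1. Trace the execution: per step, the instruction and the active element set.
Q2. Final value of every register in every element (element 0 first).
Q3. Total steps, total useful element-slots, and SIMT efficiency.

step 0: v2 <- ((v3 * -9) + (2 - v1)) {0,1,2,3,4,5,6,7,8,9,10,11,12,13,14,15}
step 1: v1 <- tid                    {0,1,2,3,4,5,6,7,8,9,10,11,12,13,14,15}
step 2: eval ((v1 + 10) < 10)        {0,1,2,3,4,5,6,7,8,9,10,11,12,13,14,15}
step 3: v1 <- (tid % -2)             {0,1,2,3,4,5,6,7,8,9,10,11,12,13,14,15}
step 4: v2 <- ((-2 + 9) * (v2 % -3)) {0,1,2,3,4,5,6,7,8,9,10,11,12,13,14,15}
step 5: v2 <- (tid % 2)              {0,1,2,3,4,5,6,7,8,9,10,11,12,13,14,15}
step 6: v3 <- (-3 + v1)              {0,1,2,3,4,5,6,7,8,9,10,11,12,13,14,15}

Answer: 7 steps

v1: 0,-1,0,-1,0,-1,0,-1,0,-1,0,-1,0,-1,0,-1
v3: -3,-4,-3,-4,-3,-4,-3,-4,-3,-4,-3,-4,-3,-4,-3,-4
v2: 0,1,0,1,0,1,0,1,0,1,0,1,0,1,0,1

steps = 7; useful = 112; efficiency = 112/112 = 1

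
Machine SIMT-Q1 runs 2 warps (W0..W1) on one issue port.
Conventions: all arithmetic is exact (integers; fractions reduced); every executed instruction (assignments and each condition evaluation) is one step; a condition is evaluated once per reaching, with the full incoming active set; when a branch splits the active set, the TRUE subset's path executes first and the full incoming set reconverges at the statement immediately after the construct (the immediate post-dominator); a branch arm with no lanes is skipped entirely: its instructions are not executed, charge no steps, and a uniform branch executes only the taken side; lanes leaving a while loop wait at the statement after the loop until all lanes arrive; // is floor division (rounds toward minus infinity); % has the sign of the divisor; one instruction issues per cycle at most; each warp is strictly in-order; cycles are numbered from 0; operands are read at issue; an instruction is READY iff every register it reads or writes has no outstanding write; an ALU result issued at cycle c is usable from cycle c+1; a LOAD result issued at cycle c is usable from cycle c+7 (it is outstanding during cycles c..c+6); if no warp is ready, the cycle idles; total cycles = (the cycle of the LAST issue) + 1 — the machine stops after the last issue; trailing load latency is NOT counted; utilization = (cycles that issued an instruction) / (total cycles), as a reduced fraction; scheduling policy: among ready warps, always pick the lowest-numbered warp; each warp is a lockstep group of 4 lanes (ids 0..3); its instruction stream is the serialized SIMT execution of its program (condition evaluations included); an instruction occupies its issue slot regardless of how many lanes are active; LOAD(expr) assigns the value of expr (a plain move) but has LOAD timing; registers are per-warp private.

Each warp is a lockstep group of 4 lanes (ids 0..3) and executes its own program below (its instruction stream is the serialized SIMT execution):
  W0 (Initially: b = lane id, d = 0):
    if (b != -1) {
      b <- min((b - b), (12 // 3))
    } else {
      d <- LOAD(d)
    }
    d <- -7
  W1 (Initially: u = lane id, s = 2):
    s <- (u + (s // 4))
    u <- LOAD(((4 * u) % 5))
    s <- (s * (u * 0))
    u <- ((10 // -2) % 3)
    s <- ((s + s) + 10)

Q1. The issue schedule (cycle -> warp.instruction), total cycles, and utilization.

cycle 0: W0.I0
cycle 1: W0.I1
cycle 2: W0.I2
cycle 3: W1.I0
cycle 4: W1.I1
cycle 5: idle
cycle 6: idle
cycle 7: idle
cycle 8: idle
cycle 9: idle
cycle 10: idle
cycle 11: W1.I2
cycle 12: W1.I3
cycle 13: W1.I4

Answer: 14 cycles, utilization 4/7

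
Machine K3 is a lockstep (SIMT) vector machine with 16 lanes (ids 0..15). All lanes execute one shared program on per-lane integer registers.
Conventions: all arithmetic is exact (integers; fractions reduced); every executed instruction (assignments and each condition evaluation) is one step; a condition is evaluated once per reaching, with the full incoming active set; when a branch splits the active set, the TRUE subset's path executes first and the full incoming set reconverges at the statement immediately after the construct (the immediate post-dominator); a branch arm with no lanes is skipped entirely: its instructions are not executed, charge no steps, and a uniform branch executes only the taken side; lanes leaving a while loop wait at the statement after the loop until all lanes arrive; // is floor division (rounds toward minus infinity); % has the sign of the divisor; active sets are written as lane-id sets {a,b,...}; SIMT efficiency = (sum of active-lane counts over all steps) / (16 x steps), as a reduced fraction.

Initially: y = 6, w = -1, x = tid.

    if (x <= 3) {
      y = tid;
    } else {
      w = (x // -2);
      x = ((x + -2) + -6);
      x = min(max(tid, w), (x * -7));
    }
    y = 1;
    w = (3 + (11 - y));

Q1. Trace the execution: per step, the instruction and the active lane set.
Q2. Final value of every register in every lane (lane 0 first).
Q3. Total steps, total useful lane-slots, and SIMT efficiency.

step 0: eval (x <= 3)                {0,1,2,3,4,5,6,7,8,9,10,11,12,13,14,15}
step 1: y <- tid                     {0,1,2,3}
step 2: w <- (x // -2)               {4,5,6,7,8,9,10,11,12,13,14,15}
step 3: x <- ((x + -2) + -6)         {4,5,6,7,8,9,10,11,12,13,14,15}
step 4: x <- min(max(tid, w), (x * -7)) {4,5,6,7,8,9,10,11,12,13,14,15}
step 5: y <- 1                       {0,1,2,3,4,5,6,7,8,9,10,11,12,13,14,15}
step 6: w <- (3 + (11 - y))          {0,1,2,3,4,5,6,7,8,9,10,11,12,13,14,15}

Answer: 7 steps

y: 1,1,1,1,1,1,1,1,1,1,1,1,1,1,1,1
w: 13,13,13,13,13,13,13,13,13,13,13,13,13,13,13,13
x: 0,1,2,3,4,5,6,7,0,-7,-14,-21,-28,-35,-42,-49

steps = 7; useful = 88; efficiency = 88/112 = 11/14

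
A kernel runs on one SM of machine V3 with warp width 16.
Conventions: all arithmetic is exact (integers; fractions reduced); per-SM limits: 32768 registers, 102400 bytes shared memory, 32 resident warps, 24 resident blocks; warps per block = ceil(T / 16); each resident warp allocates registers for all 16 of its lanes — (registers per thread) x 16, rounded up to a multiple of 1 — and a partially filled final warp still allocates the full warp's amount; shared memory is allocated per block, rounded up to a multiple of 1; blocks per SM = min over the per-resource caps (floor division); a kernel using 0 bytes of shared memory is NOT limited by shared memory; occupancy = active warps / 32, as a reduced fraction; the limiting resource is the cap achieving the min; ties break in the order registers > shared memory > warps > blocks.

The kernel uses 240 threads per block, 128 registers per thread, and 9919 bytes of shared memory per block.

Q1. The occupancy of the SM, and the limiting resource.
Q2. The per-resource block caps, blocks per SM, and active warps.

Answer: occupancy 15/32, limited by registers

registers: 1 block
shared memory: 10 blocks
warps: 2 blocks
blocks: 24 blocks

Answer: 1 block, 15 active warps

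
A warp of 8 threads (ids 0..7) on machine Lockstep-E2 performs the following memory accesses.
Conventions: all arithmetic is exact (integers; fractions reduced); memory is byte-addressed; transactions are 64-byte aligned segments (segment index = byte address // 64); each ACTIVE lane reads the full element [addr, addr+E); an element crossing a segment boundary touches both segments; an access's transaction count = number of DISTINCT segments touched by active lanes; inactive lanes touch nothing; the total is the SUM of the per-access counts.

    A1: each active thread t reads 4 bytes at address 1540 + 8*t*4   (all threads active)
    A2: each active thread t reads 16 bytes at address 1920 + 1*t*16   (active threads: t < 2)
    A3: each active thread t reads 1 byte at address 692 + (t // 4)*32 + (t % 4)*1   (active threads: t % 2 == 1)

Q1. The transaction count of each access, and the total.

A1: 4 transactions
A2: 1 transaction
A3: 2 transactions

Answer: 4,1,2; total 7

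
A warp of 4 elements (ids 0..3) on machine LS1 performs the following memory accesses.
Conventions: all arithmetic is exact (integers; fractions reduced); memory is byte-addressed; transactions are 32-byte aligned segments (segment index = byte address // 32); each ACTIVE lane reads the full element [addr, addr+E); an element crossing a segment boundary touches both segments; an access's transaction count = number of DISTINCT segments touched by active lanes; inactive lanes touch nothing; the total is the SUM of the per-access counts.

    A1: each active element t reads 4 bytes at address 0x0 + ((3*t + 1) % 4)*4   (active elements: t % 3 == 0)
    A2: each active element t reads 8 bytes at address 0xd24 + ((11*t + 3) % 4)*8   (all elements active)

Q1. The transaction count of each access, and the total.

A1: 1 transaction
A2: 2 transactions

Answer: 1,2; total 3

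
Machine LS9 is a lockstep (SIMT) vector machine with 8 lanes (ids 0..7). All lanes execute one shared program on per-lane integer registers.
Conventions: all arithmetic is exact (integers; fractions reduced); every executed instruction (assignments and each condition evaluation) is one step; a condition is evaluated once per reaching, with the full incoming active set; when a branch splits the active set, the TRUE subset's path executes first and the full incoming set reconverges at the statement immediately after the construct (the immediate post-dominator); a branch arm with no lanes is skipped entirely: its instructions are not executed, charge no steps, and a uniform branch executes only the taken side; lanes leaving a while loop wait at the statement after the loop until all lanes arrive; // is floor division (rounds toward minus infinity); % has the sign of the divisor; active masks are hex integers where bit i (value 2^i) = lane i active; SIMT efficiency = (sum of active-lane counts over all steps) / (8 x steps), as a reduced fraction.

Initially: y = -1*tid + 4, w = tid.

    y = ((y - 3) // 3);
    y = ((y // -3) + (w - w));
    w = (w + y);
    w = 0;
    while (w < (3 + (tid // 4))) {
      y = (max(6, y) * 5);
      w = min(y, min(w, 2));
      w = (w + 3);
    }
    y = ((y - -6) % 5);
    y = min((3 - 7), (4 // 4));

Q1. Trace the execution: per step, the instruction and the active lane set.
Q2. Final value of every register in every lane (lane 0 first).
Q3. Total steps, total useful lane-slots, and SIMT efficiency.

step 0: y <- ((y - 3) // 3)          0xff
step 1: y <- ((y // -3) + (w - w))   0xff
step 2: w <- (w + y)                 0xff
step 3: w <- 0                       0xff
step 4: eval (w < (3 + (tid // 4)))  0xff
step 5: y <- (max(6, y) * 5)         0xff
step 6: w <- min(y, min(w, 2))       0xff
step 7: w <- (w + 3)                 0xff
step 8: eval (w < (3 + (tid // 4)))  0xff
step 9: y <- (max(6, y) * 5)         0xf0
step 10: w <- min(y, min(w, 2))       0xf0
step 11: w <- (w + 3)                 0xf0
step 12: eval (w < (3 + (tid // 4)))  0xf0
step 13: y <- ((y - -6) % 5)          0xff
step 14: y <- min((3 - 7), (4 // 4))  0xff

Answer: 15 steps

y: -4,-4,-4,-4,-4,-4,-4,-4
w: 3,3,3,3,5,5,5,5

steps = 15; useful = 104; efficiency = 104/120 = 13/15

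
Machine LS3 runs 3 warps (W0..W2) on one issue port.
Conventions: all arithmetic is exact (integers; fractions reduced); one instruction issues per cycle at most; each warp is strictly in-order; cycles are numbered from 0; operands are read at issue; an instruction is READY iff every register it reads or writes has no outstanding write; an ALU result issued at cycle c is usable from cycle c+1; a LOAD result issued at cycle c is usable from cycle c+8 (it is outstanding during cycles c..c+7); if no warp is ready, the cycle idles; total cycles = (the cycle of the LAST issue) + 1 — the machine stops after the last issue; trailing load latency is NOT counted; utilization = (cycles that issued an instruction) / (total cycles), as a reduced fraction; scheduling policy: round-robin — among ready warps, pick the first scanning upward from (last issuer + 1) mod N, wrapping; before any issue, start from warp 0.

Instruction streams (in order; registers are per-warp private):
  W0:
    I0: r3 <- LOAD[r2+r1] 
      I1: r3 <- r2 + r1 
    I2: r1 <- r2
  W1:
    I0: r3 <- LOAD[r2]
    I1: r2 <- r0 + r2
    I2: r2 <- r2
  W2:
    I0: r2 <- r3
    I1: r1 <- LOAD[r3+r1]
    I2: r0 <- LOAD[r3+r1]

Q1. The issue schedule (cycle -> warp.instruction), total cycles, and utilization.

cycle 0: W0.I0
cycle 1: W1.I0
cycle 2: W2.I0
cycle 3: W1.I1
cycle 4: W2.I1
cycle 5: W1.I2
cycle 6: idle
cycle 7: idle
cycle 8: W0.I1
cycle 9: W0.I2
cycle 10: idle
cycle 11: idle
cycle 12: W2.I2

Answer: 13 cycles, utilization 9/13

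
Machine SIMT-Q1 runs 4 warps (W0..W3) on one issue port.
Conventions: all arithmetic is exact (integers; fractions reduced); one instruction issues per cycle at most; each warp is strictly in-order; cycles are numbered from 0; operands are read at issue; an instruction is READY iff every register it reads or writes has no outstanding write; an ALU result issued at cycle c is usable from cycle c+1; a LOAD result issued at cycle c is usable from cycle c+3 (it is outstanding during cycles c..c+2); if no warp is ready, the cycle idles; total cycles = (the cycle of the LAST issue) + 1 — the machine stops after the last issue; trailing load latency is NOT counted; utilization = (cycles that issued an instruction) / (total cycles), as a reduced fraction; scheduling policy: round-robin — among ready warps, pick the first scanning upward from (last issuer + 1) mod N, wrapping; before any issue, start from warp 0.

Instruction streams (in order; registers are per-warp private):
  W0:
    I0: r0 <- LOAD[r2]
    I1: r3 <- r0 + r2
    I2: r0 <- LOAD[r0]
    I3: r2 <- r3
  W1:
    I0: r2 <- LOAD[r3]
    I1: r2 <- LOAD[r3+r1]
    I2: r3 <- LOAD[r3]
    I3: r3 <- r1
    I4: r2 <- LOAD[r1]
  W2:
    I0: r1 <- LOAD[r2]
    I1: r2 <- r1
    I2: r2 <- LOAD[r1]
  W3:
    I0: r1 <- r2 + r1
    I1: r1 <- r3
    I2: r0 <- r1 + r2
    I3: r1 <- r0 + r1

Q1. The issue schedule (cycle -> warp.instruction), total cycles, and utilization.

cycle 0: W0.I0
cycle 1: W1.I0
cycle 2: W2.I0
cycle 3: W3.I0
cycle 4: W0.I1
cycle 5: W1.I1
cycle 6: W2.I1
cycle 7: W3.I1
cycle 8: W0.I2
cycle 9: W1.I2
cycle 10: W2.I2
cycle 11: W3.I2
cycle 12: W0.I3
cycle 13: W1.I3
cycle 14: W3.I3
cycle 15: W1.I4

Answer: 16 cycles, utilization 1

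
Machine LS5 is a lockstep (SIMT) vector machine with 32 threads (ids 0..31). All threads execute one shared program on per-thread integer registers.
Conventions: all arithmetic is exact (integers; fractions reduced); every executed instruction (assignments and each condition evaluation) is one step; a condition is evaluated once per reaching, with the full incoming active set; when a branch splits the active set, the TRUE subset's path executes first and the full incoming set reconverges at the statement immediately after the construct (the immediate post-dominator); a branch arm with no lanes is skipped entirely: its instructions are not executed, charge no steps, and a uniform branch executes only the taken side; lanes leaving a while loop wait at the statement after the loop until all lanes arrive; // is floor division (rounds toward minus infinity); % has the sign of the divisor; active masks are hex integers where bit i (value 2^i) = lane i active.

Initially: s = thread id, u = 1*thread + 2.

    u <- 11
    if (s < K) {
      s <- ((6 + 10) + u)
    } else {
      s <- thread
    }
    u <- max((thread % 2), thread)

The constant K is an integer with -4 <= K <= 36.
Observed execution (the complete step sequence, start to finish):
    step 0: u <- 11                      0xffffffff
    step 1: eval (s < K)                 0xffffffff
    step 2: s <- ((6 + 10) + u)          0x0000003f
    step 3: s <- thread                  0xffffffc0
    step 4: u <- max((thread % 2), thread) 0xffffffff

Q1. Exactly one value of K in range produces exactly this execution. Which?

Answer: K = 6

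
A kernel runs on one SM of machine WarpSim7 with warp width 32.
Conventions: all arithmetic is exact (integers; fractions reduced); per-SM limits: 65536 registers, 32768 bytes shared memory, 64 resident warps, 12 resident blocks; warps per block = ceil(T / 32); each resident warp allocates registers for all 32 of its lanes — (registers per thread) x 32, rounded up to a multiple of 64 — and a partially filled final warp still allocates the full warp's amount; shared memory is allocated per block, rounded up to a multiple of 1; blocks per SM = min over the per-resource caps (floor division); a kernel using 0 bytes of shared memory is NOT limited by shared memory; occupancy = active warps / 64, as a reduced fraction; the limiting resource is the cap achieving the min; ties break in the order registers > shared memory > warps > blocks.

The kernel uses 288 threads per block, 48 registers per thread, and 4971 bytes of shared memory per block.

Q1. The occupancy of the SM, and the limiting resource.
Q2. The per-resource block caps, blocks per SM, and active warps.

Answer: occupancy 9/16, limited by registers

registers: 4 blocks
shared memory: 6 blocks
warps: 7 blocks
blocks: 12 blocks

Answer: 4 blocks, 36 active warps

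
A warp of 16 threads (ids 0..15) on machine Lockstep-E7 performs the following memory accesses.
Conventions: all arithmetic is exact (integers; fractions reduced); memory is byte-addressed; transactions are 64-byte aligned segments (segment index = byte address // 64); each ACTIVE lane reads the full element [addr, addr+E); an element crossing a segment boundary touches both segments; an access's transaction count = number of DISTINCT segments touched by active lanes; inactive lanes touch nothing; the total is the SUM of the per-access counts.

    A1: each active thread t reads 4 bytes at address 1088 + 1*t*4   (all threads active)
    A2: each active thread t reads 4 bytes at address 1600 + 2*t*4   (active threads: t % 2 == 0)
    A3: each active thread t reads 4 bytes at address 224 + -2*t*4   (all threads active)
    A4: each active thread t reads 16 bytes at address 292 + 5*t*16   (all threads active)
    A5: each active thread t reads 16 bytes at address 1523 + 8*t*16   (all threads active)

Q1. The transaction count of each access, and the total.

A1: 1 transaction
A2: 2 transactions
A3: 3 transactions
A4: 20 transactions
A5: 32 transactions

Answer: 1,2,3,20,32; total 58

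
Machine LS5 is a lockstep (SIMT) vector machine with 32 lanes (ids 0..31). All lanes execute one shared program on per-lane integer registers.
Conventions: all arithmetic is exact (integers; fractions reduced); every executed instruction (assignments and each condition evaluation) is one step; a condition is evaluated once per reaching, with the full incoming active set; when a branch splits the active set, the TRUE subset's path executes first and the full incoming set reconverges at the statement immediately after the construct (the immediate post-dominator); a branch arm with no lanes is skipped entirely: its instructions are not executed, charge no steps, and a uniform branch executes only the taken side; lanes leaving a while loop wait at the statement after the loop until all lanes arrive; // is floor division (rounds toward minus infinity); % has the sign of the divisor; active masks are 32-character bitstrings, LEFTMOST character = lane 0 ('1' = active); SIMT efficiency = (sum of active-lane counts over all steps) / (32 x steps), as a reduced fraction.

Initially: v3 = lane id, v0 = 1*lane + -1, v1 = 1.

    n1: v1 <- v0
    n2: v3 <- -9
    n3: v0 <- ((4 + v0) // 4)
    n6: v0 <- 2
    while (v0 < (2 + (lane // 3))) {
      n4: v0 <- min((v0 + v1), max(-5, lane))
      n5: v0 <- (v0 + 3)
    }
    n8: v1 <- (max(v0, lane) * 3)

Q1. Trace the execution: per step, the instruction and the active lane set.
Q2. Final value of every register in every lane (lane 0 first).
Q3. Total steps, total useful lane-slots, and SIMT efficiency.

step 0: v1 <- v0                     11111111111111111111111111111111
step 1: v3 <- -9                     11111111111111111111111111111111
step 2: v0 <- ((4 + v0) // 4)        11111111111111111111111111111111
step 3: v0 <- 2                      11111111111111111111111111111111
step 4: eval (v0 < (2 + (lane // 3))) 11111111111111111111111111111111
step 5: v0 <- min((v0 + v1), max(-5, lane)) 00011111111111111111111111111111
step 6: v0 <- (v0 + 3)               00011111111111111111111111111111
step 7: eval (v0 < (2 + (lane // 3))) 00011111111111111111111111111111
step 8: v1 <- (max(v0, lane) * 3)    11111111111111111111111111111111

Answer: 9 steps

v3: -9,-9,-9,-9,-9,-9,-9,-9,-9,-9,-9,-9,-9,-9,-9,-9,-9,-9,-9,-9,-9,-9,-9,-9,-9,-9,-9,-9,-9,-9,-9,-9
v0: 2,2,2,6,7,8,9,10,11,12,13,14,15,16,17,18,19,20,21,22,23,24,25,26,27,28,29,30,31,32,33,34
v1: 6,6,6,18,21,24,27,30,33,36,39,42,45,48,51,54,57,60,63,66,69,72,75,78,81,84,87,90,93,96,99,102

steps = 9; useful = 279; efficiency = 279/288 = 31/32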